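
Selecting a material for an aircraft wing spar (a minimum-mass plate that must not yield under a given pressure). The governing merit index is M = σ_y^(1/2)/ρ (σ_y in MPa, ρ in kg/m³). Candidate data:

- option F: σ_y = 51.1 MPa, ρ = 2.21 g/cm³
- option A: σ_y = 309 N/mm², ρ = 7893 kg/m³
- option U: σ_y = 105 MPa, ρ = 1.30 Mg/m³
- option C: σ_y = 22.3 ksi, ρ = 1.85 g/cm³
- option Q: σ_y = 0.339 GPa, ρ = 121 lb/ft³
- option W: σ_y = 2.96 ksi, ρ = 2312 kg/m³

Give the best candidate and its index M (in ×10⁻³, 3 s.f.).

In SI units:
  option F: σ_y = 51.10 MPa, ρ = 2210 kg/m³
  option A: σ_y = 309.0 MPa, ρ = 7893 kg/m³
  option U: σ_y = 105.0 MPa, ρ = 1300 kg/m³
  option C: σ_y = 153.8 MPa, ρ = 1850 kg/m³
  option Q: σ_y = 339.0 MPa, ρ = 1938 kg/m³
  option W: σ_y = 20.41 MPa, ρ = 2312 kg/m³
  option Q: M = 9.50×10⁻³
  option U: M = 7.88×10⁻³
  option C: M = 6.70×10⁻³
  option F: M = 3.23×10⁻³
  option A: M = 2.23×10⁻³
  option W: M = 1.95×10⁻³
Option Q ranks first.

option Q, M = 9.50×10⁻³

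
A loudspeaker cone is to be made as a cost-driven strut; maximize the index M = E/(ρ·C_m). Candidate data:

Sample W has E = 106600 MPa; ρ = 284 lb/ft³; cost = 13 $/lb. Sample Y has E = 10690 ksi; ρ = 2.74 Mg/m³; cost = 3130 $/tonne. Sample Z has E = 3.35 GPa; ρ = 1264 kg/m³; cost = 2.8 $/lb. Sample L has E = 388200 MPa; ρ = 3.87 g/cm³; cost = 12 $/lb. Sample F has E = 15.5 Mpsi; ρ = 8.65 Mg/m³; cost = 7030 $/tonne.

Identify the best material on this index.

sample Y

Putting every candidate on a common basis:
  sample W: E = 106.6 GPa, ρ = 4549 kg/m³, cost = 28.66 $/kg
  sample Y: E = 73.70 GPa, ρ = 2740 kg/m³, cost = 3.130 $/kg
  sample Z: E = 3.350 GPa, ρ = 1264 kg/m³, cost = 6.173 $/kg
  sample L: E = 388.2 GPa, ρ = 3870 kg/m³, cost = 26.46 $/kg
  sample F: E = 106.9 GPa, ρ = 8650 kg/m³, cost = 7.030 $/kg
  sample Y: M = 8.59 MN·m per $
  sample L: M = 3.79 MN·m per $
  sample F: M = 1.76 MN·m per $
  sample W: M = 0.818 MN·m per $
  sample Z: M = 0.429 MN·m per $
The maximum is for sample Y.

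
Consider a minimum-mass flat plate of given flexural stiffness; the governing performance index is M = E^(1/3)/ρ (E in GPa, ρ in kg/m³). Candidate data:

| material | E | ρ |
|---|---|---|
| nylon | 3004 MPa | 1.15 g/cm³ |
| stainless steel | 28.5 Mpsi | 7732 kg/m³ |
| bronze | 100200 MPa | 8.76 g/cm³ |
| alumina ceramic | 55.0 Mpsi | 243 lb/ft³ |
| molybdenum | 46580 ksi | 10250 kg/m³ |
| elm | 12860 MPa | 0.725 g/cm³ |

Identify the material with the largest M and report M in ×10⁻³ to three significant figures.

elm, M = 3.23×10⁻³

Putting every candidate on a common basis:
  nylon: E = 3.004 GPa, ρ = 1150 kg/m³
  stainless steel: E = 196.5 GPa, ρ = 7732 kg/m³
  bronze: E = 100.2 GPa, ρ = 8760 kg/m³
  alumina ceramic: E = 379.2 GPa, ρ = 3892 kg/m³
  molybdenum: E = 321.2 GPa, ρ = 10250 kg/m³
  elm: E = 12.86 GPa, ρ = 725.0 kg/m³
  elm: M = 3.23×10⁻³
  alumina ceramic: M = 1.86×10⁻³
  nylon: M = 1.25×10⁻³
  stainless steel: M = 0.752×10⁻³
  molybdenum: M = 0.668×10⁻³
  bronze: M = 0.530×10⁻³
Elm ranks first.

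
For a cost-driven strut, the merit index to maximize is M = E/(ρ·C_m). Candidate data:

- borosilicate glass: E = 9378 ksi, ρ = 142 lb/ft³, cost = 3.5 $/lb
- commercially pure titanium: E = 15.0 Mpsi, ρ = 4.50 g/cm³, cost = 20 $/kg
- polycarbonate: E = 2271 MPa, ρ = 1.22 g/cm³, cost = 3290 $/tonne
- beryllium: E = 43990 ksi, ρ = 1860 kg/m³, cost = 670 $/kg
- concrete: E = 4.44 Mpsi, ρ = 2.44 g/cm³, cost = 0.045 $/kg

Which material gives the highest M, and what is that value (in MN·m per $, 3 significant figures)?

Convert each candidate to consistent units, then evaluate M:
  borosilicate glass: E = 64.66 GPa, ρ = 2275 kg/m³, cost = 7.716 $/kg
  commercially pure titanium: E = 103.4 GPa, ρ = 4500 kg/m³, cost = 20.00 $/kg
  polycarbonate: E = 2.271 GPa, ρ = 1220 kg/m³, cost = 3.290 $/kg
  beryllium: E = 303.3 GPa, ρ = 1860 kg/m³, cost = 670.0 $/kg
  concrete: E = 30.61 GPa, ρ = 2440 kg/m³, cost = 0.04500 $/kg
  concrete: M = 279 MN·m per $
  borosilicate glass: M = 3.68 MN·m per $
  commercially pure titanium: M = 1.15 MN·m per $
  polycarbonate: M = 0.566 MN·m per $
  beryllium: M = 0.243 MN·m per $
Concrete ranks first.

concrete, M = 279 MN·m per $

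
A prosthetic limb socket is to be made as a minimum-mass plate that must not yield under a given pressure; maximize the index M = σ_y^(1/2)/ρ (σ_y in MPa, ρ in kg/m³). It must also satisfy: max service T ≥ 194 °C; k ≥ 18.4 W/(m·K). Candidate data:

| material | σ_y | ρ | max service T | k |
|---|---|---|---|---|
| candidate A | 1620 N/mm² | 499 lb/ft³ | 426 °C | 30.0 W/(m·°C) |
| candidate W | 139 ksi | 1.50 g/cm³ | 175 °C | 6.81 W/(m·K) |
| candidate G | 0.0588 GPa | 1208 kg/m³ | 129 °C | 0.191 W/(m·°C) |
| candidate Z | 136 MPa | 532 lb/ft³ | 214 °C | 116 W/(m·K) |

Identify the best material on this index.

candidate A

Screen on constraints: max service T ≥ 194 °C; k ≥ 18.4 W/(m·K). Survivors: candidate A, candidate Z.
In SI units:
  candidate A: σ_y = 1620 MPa, ρ = 7993 kg/m³
  candidate Z: σ_y = 136.0 MPa, ρ = 8522 kg/m³
  candidate A: M = 5.04×10⁻³
  candidate Z: M = 1.37×10⁻³
Candidate A ranks first.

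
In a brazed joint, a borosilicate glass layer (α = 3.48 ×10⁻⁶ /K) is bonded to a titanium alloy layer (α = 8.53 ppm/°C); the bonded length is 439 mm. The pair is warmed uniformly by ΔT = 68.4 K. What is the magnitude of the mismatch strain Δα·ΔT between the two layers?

3.45×10⁻⁴

Δα = |3.48 − 8.53|×10⁻⁶/K = 5.05×10⁻⁶/K.
Mismatch strain = Δα·ΔT = 5.05×10⁻⁶ × 68.4 = 3.45×10⁻⁴.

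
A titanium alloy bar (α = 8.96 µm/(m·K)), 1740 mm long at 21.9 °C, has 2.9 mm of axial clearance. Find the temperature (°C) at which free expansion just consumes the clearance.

208 °C

α·L₀·ΔT = 2.9 mm ⇒ ΔT = 2.9 / (8.96×10⁻⁶ × 1740.0) = 186.0 K.
T = 21.9 + 186.0 = 207.9 °C.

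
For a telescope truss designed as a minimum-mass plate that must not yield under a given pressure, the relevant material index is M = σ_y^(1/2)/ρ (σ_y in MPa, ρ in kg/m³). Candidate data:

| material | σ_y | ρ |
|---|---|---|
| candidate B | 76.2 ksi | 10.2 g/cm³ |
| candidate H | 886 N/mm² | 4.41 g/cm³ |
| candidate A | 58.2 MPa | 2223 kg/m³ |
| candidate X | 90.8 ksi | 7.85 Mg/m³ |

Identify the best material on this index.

candidate H

Convert each candidate to consistent units, then evaluate M:
  candidate B: σ_y = 525.4 MPa, ρ = 10200 kg/m³
  candidate H: σ_y = 886.0 MPa, ρ = 4410 kg/m³
  candidate A: σ_y = 58.20 MPa, ρ = 2223 kg/m³
  candidate X: σ_y = 626.0 MPa, ρ = 7850 kg/m³
  candidate H: M = 6.75×10⁻³
  candidate A: M = 3.43×10⁻³
  candidate X: M = 3.19×10⁻³
  candidate B: M = 2.25×10⁻³
Highest index: candidate H.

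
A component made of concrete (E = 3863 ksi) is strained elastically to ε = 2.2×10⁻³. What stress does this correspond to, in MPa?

58.6 MPa

E = 3863 ksi = 26.63 GPa.
σ = E·ε = 26630 MPa × 2.2×10⁻³ = 58.6 MPa.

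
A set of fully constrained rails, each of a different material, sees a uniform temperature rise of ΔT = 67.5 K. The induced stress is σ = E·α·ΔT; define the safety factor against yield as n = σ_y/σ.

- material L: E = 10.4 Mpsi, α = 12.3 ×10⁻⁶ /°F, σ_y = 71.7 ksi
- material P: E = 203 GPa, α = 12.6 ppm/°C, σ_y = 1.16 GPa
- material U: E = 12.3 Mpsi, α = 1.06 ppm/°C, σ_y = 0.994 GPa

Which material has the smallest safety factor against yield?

material L

Converting E to GPa, α to ×10⁻⁶/K, σ_y to MPa, then σ and n for each:
  material L: E = 71.71, α = 22.1, σ_y = 494.4 → σ = 107 MPa, n = 4.61
  material P: E = 203.0, α = 12.6, σ_y = 1160 → σ = 173 MPa, n = 6.72
  material U: E = 84.81, α = 1.06, σ_y = 994.0 → σ = 6.07 MPa, n = 164
The minimum is material L at n = 4.61.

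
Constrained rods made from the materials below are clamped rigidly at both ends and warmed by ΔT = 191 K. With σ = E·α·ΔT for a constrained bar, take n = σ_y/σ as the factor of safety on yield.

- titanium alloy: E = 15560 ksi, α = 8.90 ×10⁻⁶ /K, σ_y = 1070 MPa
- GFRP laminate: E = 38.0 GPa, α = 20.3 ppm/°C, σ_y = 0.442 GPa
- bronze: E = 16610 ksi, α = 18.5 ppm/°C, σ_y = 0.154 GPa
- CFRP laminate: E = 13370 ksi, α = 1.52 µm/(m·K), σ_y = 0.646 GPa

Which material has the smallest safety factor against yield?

Converting E to GPa, α to ×10⁻⁶/K, σ_y to MPa, then σ and n for each:
  titanium alloy: E = 107.3, α = 8.90, σ_y = 1070 → σ = 182 MPa, n = 5.87
  GFRP laminate: E = 38.00, α = 20.3, σ_y = 442.0 → σ = 147 MPa, n = 3.00
  bronze: E = 114.5, α = 18.5, σ_y = 154.0 → σ = 405 MPa, n = 0.381
  CFRP laminate: E = 92.18, α = 1.52, σ_y = 646.0 → σ = 26.8 MPa, n = 24.1
The minimum is bronze at n = 0.381.

bronze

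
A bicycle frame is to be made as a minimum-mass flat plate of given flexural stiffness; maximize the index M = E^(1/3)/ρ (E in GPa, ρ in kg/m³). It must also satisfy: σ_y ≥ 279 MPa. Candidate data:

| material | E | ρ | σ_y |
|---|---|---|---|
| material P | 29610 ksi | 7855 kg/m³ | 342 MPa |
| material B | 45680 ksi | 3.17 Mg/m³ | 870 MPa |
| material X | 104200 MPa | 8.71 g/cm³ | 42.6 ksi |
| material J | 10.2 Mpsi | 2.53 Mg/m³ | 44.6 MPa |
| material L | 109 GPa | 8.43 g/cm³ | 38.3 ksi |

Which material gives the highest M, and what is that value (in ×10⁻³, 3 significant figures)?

Screen on constraints: σ_y ≥ 279 MPa. Survivors: material P, material B, material X.
After converting to SI:
  material P: E = 204.2 GPa, ρ = 7855 kg/m³
  material B: E = 315.0 GPa, ρ = 3170 kg/m³
  material X: E = 104.2 GPa, ρ = 8710 kg/m³
  material B: M = 2.15×10⁻³
  material P: M = 0.750×10⁻³
  material X: M = 0.540×10⁻³
Material B has the largest M.

material B, M = 2.15×10⁻³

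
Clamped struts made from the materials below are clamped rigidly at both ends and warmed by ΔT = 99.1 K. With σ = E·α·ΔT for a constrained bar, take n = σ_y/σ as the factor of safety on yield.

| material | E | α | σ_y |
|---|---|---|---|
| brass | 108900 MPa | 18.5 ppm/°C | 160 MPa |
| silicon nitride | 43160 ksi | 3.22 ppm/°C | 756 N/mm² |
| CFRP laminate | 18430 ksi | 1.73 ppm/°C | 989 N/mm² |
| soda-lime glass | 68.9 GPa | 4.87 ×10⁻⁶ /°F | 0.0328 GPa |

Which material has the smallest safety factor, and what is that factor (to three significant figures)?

soda-lime glass, n = 0.548

Per material, after unit conversion:
  brass: E = 108.9, α = 18.5, σ_y = 160.0 → σ = 200 MPa, n = 0.801
  silicon nitride: E = 297.6, α = 3.22, σ_y = 756.0 → σ = 95.0 MPa, n = 7.96
  CFRP laminate: E = 127.1, α = 1.73, σ_y = 989.0 → σ = 21.8 MPa, n = 45.4
  soda-lime glass: E = 68.90, α = 8.77, σ_y = 32.80 → σ = 59.9 MPa, n = 0.548
Smallest n: soda-lime glass with n = 0.548.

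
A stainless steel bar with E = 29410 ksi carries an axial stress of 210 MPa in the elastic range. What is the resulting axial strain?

1.04×10⁻³

E = 29410 ksi = 202.8 GPa = 202800 MPa.
ε = σ/E = 210 / 202800 = 1.04×10⁻³.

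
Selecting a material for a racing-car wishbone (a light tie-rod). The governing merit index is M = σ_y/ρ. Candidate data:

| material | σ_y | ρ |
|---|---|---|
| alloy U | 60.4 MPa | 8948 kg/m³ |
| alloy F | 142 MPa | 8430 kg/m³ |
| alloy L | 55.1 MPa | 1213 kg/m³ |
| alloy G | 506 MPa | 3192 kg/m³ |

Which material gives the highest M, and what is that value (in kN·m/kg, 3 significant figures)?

alloy G, M = 159 kN·m/kg

Per-candidate index values:
  alloy G: M = 159 kN·m/kg
  alloy L: M = 45.4 kN·m/kg
  alloy F: M = 16.8 kN·m/kg
  alloy U: M = 6.75 kN·m/kg
Highest index: alloy G.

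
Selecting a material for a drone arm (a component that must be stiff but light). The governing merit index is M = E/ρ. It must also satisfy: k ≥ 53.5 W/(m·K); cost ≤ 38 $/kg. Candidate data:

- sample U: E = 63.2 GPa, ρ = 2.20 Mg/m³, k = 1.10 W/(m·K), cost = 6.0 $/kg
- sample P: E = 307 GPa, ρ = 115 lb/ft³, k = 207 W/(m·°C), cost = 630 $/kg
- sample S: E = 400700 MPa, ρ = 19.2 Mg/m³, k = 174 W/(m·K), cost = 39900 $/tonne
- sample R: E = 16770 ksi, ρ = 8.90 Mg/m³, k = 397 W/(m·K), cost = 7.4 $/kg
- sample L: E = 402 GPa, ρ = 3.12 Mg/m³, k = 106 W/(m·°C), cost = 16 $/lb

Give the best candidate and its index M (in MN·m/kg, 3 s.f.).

Screen on constraints: k ≥ 53.5 W/(m·K); cost ≤ 38 $/kg. Survivors: sample R, sample L.
In SI units:
  sample R: E = 115.6 GPa, ρ = 8900 kg/m³
  sample L: E = 402.0 GPa, ρ = 3120 kg/m³
  sample L: M = 129 MN·m/kg
  sample R: M = 13.0 MN·m/kg
Sample L ranks first.

sample L, M = 129 MN·m/kg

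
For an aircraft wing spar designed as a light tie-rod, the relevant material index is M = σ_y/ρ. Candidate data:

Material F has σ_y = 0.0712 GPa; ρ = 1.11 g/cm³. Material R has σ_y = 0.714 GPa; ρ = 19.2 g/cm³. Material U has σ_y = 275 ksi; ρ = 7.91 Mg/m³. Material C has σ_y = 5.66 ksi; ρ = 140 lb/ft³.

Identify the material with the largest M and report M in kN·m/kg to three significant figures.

In SI units:
  material F: σ_y = 71.20 MPa, ρ = 1110 kg/m³
  material R: σ_y = 714.0 MPa, ρ = 19200 kg/m³
  material U: σ_y = 1896 MPa, ρ = 7910 kg/m³
  material C: σ_y = 39.02 MPa, ρ = 2243 kg/m³
  material U: M = 240 kN·m/kg
  material F: M = 64.1 kN·m/kg
  material R: M = 37.2 kN·m/kg
  material C: M = 17.4 kN·m/kg
The maximum is for material U.

material U, M = 240 kN·m/kg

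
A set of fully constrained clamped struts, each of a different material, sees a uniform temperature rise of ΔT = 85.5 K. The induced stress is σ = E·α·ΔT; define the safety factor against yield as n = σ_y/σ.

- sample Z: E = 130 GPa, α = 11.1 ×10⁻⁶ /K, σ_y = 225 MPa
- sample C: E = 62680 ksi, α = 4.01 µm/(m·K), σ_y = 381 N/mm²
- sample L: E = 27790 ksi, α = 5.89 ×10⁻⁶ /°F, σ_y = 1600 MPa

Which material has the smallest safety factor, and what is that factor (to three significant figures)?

Converting E to GPa, α to ×10⁻⁶/K, σ_y to MPa, then σ and n for each:
  sample Z: E = 130.0, α = 11.1, σ_y = 225.0 → σ = 123 MPa, n = 1.82
  sample C: E = 432.2, α = 4.01, σ_y = 381.0 → σ = 148 MPa, n = 2.57
  sample L: E = 191.6, α = 10.6, σ_y = 1600 → σ = 174 MPa, n = 9.21
Smallest n: sample Z with n = 1.82.

sample Z, n = 1.82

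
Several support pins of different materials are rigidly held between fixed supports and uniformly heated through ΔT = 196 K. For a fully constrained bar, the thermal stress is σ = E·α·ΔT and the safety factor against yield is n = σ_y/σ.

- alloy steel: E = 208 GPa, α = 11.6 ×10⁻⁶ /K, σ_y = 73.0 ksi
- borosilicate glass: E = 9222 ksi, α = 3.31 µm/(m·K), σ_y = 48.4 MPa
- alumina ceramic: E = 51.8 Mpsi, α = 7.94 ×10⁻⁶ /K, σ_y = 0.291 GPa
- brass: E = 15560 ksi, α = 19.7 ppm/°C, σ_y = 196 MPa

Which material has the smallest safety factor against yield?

brass

Per material, after unit conversion:
  alloy steel: E = 208.0, α = 11.6, σ_y = 503.3 → σ = 473 MPa, n = 1.06
  borosilicate glass: E = 63.58, α = 3.31, σ_y = 48.40 → σ = 41.3 MPa, n = 1.17
  alumina ceramic: E = 357.1, α = 7.94, σ_y = 291.0 → σ = 556 MPa, n = 0.524
  brass: E = 107.3, α = 19.7, σ_y = 196.0 → σ = 414 MPa, n = 0.473
Smallest n: brass with n = 0.473.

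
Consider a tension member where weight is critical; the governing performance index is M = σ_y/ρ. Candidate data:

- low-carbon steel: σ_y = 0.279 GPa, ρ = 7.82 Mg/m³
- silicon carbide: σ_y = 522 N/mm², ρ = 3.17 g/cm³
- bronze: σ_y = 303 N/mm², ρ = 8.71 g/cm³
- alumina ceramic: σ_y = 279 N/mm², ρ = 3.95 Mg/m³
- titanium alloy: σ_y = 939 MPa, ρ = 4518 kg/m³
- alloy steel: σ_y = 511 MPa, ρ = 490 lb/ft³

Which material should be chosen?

titanium alloy

Putting every candidate on a common basis:
  low-carbon steel: σ_y = 279.0 MPa, ρ = 7820 kg/m³
  silicon carbide: σ_y = 522.0 MPa, ρ = 3170 kg/m³
  bronze: σ_y = 303.0 MPa, ρ = 8710 kg/m³
  alumina ceramic: σ_y = 279.0 MPa, ρ = 3950 kg/m³
  titanium alloy: σ_y = 939.0 MPa, ρ = 4518 kg/m³
  alloy steel: σ_y = 511.0 MPa, ρ = 7849 kg/m³
  titanium alloy: M = 208 kN·m/kg
  silicon carbide: M = 165 kN·m/kg
  alumina ceramic: M = 70.6 kN·m/kg
  alloy steel: M = 65.1 kN·m/kg
  low-carbon steel: M = 35.7 kN·m/kg
  bronze: M = 34.8 kN·m/kg
Titanium alloy has the largest M.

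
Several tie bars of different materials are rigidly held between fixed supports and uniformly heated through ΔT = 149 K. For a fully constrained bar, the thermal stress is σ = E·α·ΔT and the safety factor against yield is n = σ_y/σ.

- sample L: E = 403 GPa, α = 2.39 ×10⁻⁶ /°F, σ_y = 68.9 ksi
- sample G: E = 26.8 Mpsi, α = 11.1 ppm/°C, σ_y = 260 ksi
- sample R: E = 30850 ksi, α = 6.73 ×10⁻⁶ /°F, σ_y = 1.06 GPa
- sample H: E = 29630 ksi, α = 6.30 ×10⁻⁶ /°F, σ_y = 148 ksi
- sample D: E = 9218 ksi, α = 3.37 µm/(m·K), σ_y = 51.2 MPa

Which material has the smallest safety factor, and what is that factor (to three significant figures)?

sample D, n = 1.60

In consistent units (E in GPa, α in ×10⁻⁶/K, σ_y in MPa):
  sample L: E = 403.0, α = 4.30, σ_y = 475.0 → σ = 258 MPa, n = 1.84
  sample G: E = 184.8, α = 11.1, σ_y = 1793 → σ = 306 MPa, n = 5.87
  sample R: E = 212.7, α = 12.1, σ_y = 1060 → σ = 384 MPa, n = 2.76
  sample H: E = 204.3, α = 11.3, σ_y = 1020 → σ = 345 MPa, n = 2.96
  sample D: E = 63.56, α = 3.37, σ_y = 51.20 → σ = 31.9 MPa, n = 1.60
Sample D has the lowest safety factor, n = 1.60.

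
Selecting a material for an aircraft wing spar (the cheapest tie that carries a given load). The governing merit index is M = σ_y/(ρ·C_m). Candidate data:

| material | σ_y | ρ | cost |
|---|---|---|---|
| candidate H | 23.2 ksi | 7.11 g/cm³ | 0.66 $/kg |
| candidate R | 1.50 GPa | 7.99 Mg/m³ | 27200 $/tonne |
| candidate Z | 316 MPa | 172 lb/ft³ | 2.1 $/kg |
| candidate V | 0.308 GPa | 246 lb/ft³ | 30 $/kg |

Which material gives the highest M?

candidate Z

After converting to SI:
  candidate H: σ_y = 160.0 MPa, ρ = 7110 kg/m³, cost = 0.6600 $/kg
  candidate R: σ_y = 1500 MPa, ρ = 7990 kg/m³, cost = 27.20 $/kg
  candidate Z: σ_y = 316.0 MPa, ρ = 2755 kg/m³, cost = 2.100 $/kg
  candidate V: σ_y = 308.0 MPa, ρ = 3941 kg/m³, cost = 30.00 $/kg
  candidate Z: M = 54.6 kN·m per $
  candidate H: M = 34.1 kN·m per $
  candidate R: M = 6.90 kN·m per $
  candidate V: M = 2.61 kN·m per $
Candidate Z ranks first.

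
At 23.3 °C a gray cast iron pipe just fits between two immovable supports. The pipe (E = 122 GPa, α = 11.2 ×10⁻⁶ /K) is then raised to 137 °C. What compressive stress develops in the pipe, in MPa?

155 MPa

ΔT = 113.7 K. Constrained thermal stress σ = E·α·ΔT = 122.0×10³ MPa × 11.2×10⁻⁶ × 113.7 = 155 MPa (compressive).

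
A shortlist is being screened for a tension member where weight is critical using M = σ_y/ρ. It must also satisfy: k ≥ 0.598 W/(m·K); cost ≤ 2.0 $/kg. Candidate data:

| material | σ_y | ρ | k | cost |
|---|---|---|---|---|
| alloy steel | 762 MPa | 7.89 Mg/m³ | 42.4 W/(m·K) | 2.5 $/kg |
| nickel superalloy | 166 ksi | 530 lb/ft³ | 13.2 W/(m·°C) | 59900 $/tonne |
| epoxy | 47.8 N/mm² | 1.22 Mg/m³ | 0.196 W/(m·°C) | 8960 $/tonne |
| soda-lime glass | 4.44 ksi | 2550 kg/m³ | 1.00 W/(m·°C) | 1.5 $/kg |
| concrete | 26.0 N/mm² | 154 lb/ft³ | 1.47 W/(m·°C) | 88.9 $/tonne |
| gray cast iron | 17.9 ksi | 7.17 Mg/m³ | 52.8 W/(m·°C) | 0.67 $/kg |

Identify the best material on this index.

Screen on constraints: k ≥ 0.598 W/(m·K); cost ≤ 2.0 $/kg. Survivors: soda-lime glass, concrete, gray cast iron.
Convert each candidate to consistent units, then evaluate M:
  soda-lime glass: σ_y = 30.61 MPa, ρ = 2550 kg/m³
  concrete: σ_y = 26.00 MPa, ρ = 2467 kg/m³
  gray cast iron: σ_y = 123.4 MPa, ρ = 7170 kg/m³
  gray cast iron: M = 17.2 kN·m/kg
  soda-lime glass: M = 12.0 kN·m/kg
  concrete: M = 10.5 kN·m/kg
Highest index: gray cast iron.

gray cast iron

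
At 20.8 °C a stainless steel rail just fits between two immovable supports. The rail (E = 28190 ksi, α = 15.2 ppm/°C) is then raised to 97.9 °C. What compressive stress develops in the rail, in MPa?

E = 28190 ksi = 194.4 GPa.
ΔT = 77.10 K. Constrained thermal stress σ = E·α·ΔT = 194.4×10³ MPa × 15.2×10⁻⁶ × 77.10 = 228 MPa (compressive).

228 MPa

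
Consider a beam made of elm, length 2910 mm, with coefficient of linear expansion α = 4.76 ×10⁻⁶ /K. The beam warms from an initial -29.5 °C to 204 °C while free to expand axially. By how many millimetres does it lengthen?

ΔT = 204 − (-29.5) = 233.5 K.
ΔL = α·L₀·ΔT = 4.76×10⁻⁶ × 2910 mm × 233.5 K = 3.23 mm.

3.23 mm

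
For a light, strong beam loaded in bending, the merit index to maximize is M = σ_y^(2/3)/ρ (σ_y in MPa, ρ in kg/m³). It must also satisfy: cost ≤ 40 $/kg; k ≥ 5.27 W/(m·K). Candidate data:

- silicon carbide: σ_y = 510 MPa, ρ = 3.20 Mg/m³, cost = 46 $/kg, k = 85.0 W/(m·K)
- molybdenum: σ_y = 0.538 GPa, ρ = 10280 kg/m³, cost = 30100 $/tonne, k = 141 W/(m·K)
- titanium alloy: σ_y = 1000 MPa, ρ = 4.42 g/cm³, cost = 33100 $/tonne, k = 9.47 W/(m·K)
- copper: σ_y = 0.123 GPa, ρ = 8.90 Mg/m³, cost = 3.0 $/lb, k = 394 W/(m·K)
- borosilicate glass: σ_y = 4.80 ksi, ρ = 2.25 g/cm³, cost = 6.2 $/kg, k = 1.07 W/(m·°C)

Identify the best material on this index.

titanium alloy

Screen on constraints: cost ≤ 40 $/kg; k ≥ 5.27 W/(m·K). Survivors: molybdenum, titanium alloy, copper.
In SI units:
  molybdenum: σ_y = 538.0 MPa, ρ = 10280 kg/m³
  titanium alloy: σ_y = 1000 MPa, ρ = 4420 kg/m³
  copper: σ_y = 123.0 MPa, ρ = 8900 kg/m³
  titanium alloy: M = 22.6×10⁻³
  molybdenum: M = 6.43×10⁻³
  copper: M = 2.78×10⁻³
Titanium alloy has the largest M.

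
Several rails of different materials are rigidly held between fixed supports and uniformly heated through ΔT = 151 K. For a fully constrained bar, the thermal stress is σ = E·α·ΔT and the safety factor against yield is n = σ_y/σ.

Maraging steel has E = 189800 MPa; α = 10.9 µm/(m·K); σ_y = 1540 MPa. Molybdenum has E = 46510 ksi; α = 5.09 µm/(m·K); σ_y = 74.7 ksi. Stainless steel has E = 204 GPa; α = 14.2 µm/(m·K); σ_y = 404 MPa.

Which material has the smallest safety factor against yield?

stainless steel

With everything in SI (GPa, ×10⁻⁶/K, MPa):
  maraging steel: E = 189.8, α = 10.9, σ_y = 1540 → σ = 312 MPa, n = 4.93
  molybdenum: E = 320.7, α = 5.09, σ_y = 515.0 → σ = 246 MPa, n = 2.09
  stainless steel: E = 204.0, α = 14.2, σ_y = 404.0 → σ = 437 MPa, n = 0.924
Stainless steel has the lowest safety factor, n = 0.924.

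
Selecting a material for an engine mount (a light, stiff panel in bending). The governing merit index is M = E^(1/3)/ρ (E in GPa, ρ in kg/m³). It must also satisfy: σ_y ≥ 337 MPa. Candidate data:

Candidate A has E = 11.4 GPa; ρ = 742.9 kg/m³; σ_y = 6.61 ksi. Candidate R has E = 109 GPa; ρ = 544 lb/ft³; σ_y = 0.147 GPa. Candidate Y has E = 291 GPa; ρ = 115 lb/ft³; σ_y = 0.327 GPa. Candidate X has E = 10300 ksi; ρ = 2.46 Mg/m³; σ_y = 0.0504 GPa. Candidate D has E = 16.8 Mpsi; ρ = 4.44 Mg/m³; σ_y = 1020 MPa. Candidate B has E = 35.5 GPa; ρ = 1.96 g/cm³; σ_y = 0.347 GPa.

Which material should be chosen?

Screen on constraints: σ_y ≥ 337 MPa. Survivors: candidate D, candidate B.
In SI units:
  candidate D: E = 115.8 GPa, ρ = 4440 kg/m³
  candidate B: E = 35.50 GPa, ρ = 1960 kg/m³
  candidate B: M = 1.68×10⁻³
  candidate D: M = 1.10×10⁻³
Highest index: candidate B.

candidate B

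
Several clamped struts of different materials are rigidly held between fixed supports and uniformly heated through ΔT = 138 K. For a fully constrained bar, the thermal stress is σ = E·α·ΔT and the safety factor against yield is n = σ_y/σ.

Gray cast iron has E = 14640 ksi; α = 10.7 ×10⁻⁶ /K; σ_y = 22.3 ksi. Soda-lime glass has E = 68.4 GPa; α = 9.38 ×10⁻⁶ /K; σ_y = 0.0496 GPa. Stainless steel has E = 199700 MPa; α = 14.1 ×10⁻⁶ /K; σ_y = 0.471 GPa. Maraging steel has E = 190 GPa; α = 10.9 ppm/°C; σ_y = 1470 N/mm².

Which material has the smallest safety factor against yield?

Per material, after unit conversion:
  gray cast iron: E = 100.9, α = 10.7, σ_y = 153.8 → σ = 149 MPa, n = 1.03
  soda-lime glass: E = 68.40, α = 9.38, σ_y = 49.60 → σ = 88.5 MPa, n = 0.560
  stainless steel: E = 199.7, α = 14.1, σ_y = 471.0 → σ = 389 MPa, n = 1.21
  maraging steel: E = 190.0, α = 10.9, σ_y = 1470 → σ = 286 MPa, n = 5.14
Smallest n: soda-lime glass with n = 0.560.

soda-lime glass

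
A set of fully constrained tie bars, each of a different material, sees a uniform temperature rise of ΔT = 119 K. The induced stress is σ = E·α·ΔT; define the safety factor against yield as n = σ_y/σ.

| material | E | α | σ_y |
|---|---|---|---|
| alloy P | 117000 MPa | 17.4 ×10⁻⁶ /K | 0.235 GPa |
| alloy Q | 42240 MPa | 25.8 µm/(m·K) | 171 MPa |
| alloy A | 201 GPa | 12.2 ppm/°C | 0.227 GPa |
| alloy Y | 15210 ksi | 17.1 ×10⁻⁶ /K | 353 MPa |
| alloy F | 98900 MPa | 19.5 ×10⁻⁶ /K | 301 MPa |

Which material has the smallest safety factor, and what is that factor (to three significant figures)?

alloy A, n = 0.778

With everything in SI (GPa, ×10⁻⁶/K, MPa):
  alloy P: E = 117.0, α = 17.4, σ_y = 235.0 → σ = 242 MPa, n = 0.970
  alloy Q: E = 42.24, α = 25.8, σ_y = 171.0 → σ = 130 MPa, n = 1.32
  alloy A: E = 201.0, α = 12.2, σ_y = 227.0 → σ = 292 MPa, n = 0.778
  alloy Y: E = 104.9, α = 17.1, σ_y = 353.0 → σ = 213 MPa, n = 1.65
  alloy F: E = 98.90, α = 19.5, σ_y = 301.0 → σ = 229 MPa, n = 1.31
The minimum is alloy A at n = 0.778.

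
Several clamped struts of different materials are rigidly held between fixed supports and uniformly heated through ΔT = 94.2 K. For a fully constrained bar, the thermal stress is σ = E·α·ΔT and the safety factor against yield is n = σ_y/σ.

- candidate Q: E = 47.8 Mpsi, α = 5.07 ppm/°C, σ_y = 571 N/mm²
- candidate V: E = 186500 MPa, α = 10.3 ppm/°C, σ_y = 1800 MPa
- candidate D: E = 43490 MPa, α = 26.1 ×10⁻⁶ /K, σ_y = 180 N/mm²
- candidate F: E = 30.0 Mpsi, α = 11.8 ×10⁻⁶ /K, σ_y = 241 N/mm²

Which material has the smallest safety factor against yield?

Per material, after unit conversion:
  candidate Q: E = 329.6, α = 5.07, σ_y = 571.0 → σ = 157 MPa, n = 3.63
  candidate V: E = 186.5, α = 10.3, σ_y = 1800 → σ = 181 MPa, n = 9.95
  candidate D: E = 43.49, α = 26.1, σ_y = 180.0 → σ = 107 MPa, n = 1.68
  candidate F: E = 206.8, α = 11.8, σ_y = 241.0 → σ = 230 MPa, n = 1.05
The minimum is candidate F at n = 1.05.

candidate F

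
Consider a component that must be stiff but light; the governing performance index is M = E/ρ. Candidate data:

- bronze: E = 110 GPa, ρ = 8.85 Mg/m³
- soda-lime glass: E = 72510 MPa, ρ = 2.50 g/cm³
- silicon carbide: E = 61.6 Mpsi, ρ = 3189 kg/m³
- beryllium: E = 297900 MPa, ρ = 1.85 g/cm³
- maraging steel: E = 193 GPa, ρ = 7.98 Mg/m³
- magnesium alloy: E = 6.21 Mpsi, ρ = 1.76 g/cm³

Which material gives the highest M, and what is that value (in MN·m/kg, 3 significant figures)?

Putting every candidate on a common basis:
  bronze: E = 110.0 GPa, ρ = 8850 kg/m³
  soda-lime glass: E = 72.51 GPa, ρ = 2500 kg/m³
  silicon carbide: E = 424.7 GPa, ρ = 3189 kg/m³
  beryllium: E = 297.9 GPa, ρ = 1850 kg/m³
  maraging steel: E = 193.0 GPa, ρ = 7980 kg/m³
  magnesium alloy: E = 42.82 GPa, ρ = 1760 kg/m³
  beryllium: M = 161 MN·m/kg
  silicon carbide: M = 133 MN·m/kg
  soda-lime glass: M = 29.0 MN·m/kg
  magnesium alloy: M = 24.3 MN·m/kg
  maraging steel: M = 24.2 MN·m/kg
  bronze: M = 12.4 MN·m/kg
The maximum is for beryllium.

beryllium, M = 161 MN·m/kg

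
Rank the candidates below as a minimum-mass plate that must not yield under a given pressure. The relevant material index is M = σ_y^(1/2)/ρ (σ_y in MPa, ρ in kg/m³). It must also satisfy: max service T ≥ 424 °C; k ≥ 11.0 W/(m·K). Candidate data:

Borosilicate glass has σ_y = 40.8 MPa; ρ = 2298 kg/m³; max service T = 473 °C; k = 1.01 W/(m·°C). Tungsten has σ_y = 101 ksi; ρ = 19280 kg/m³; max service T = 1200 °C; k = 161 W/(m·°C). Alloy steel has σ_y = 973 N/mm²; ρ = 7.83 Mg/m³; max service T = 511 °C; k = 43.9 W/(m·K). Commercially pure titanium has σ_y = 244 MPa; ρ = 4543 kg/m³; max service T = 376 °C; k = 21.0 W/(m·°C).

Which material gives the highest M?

alloy steel

Screen on constraints: max service T ≥ 424 °C; k ≥ 11.0 W/(m·K). Survivors: tungsten, alloy steel.
Convert each candidate to consistent units, then evaluate M:
  tungsten: σ_y = 696.4 MPa, ρ = 19280 kg/m³
  alloy steel: σ_y = 973.0 MPa, ρ = 7830 kg/m³
  alloy steel: M = 3.98×10⁻³
  tungsten: M = 1.37×10⁻³
Highest index: alloy steel.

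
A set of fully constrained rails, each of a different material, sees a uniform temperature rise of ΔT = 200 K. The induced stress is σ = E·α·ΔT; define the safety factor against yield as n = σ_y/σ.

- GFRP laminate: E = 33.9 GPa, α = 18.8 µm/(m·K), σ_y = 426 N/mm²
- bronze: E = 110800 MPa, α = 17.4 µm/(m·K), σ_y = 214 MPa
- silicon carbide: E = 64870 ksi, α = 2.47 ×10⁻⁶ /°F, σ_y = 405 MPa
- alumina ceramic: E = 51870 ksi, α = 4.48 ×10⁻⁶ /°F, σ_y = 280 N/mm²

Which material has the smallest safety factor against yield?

Per material, after unit conversion:
  GFRP laminate: E = 33.90, α = 18.8, σ_y = 426.0 → σ = 127 MPa, n = 3.34
  bronze: E = 110.8, α = 17.4, σ_y = 214.0 → σ = 386 MPa, n = 0.555
  silicon carbide: E = 447.3, α = 4.45, σ_y = 405.0 → σ = 398 MPa, n = 1.02
  alumina ceramic: E = 357.6, α = 8.06, σ_y = 280.0 → σ = 577 MPa, n = 0.485
The minimum is alumina ceramic at n = 0.485.

alumina ceramic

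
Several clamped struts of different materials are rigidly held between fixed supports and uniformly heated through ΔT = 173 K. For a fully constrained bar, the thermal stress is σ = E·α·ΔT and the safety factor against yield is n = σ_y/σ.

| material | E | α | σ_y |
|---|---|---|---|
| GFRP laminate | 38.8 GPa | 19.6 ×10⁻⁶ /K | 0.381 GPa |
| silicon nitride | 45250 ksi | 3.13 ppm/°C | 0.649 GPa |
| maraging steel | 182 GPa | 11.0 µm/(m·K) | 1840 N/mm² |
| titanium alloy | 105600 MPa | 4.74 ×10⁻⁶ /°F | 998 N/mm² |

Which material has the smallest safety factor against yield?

In consistent units (E in GPa, α in ×10⁻⁶/K, σ_y in MPa):
  GFRP laminate: E = 38.80, α = 19.6, σ_y = 381.0 → σ = 132 MPa, n = 2.90
  silicon nitride: E = 312.0, α = 3.13, σ_y = 649.0 → σ = 169 MPa, n = 3.84
  maraging steel: E = 182.0, α = 11.0, σ_y = 1840 → σ = 346 MPa, n = 5.31
  titanium alloy: E = 105.6, α = 8.53, σ_y = 998.0 → σ = 156 MPa, n = 6.40
GFRP laminate has the lowest safety factor, n = 2.90.

GFRP laminate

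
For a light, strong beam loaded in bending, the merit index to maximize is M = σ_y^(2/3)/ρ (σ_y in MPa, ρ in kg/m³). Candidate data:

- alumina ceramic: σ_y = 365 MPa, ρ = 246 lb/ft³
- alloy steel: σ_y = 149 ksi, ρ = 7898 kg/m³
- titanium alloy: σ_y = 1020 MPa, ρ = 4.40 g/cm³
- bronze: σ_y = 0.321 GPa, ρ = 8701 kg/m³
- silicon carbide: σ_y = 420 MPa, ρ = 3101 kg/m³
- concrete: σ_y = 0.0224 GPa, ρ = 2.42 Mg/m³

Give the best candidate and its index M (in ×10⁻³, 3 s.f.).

titanium alloy, M = 23.0×10⁻³

In SI units:
  alumina ceramic: σ_y = 365.0 MPa, ρ = 3941 kg/m³
  alloy steel: σ_y = 1027 MPa, ρ = 7898 kg/m³
  titanium alloy: σ_y = 1020 MPa, ρ = 4400 kg/m³
  bronze: σ_y = 321.0 MPa, ρ = 8701 kg/m³
  silicon carbide: σ_y = 420.0 MPa, ρ = 3101 kg/m³
  concrete: σ_y = 22.40 MPa, ρ = 2420 kg/m³
  titanium alloy: M = 23.0×10⁻³
  silicon carbide: M = 18.1×10⁻³
  alumina ceramic: M = 13.0×10⁻³
  alloy steel: M = 12.9×10⁻³
  bronze: M = 5.39×10⁻³
  concrete: M = 3.28×10⁻³
Titanium alloy ranks first.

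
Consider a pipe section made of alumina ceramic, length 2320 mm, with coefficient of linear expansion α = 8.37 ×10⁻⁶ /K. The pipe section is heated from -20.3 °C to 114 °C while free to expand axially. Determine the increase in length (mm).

ΔT = 114 − (-20.3) = 134.3 K.
ΔL = α·L₀·ΔT = 8.37×10⁻⁶ × 2320 mm × 134.3 K = 2.61 mm.

2.61 mm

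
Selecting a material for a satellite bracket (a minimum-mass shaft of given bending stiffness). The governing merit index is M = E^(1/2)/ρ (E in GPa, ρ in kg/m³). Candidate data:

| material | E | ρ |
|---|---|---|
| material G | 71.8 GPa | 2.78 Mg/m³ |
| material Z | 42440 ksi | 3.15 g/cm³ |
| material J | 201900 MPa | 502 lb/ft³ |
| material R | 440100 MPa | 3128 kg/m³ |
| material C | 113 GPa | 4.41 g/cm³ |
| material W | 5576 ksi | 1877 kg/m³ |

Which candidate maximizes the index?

material R

Normalizing units and computing the index:
  material G: E = 71.80 GPa, ρ = 2780 kg/m³
  material Z: E = 292.6 GPa, ρ = 3150 kg/m³
  material J: E = 201.9 GPa, ρ = 8041 kg/m³
  material R: E = 440.1 GPa, ρ = 3128 kg/m³
  material C: E = 113.0 GPa, ρ = 4410 kg/m³
  material W: E = 38.45 GPa, ρ = 1877 kg/m³
  material R: M = 6.71×10⁻³
  material Z: M = 5.43×10⁻³
  material W: M = 3.30×10⁻³
  material G: M = 3.05×10⁻³
  material C: M = 2.41×10⁻³
  material J: M = 1.77×10⁻³
Material R ranks first.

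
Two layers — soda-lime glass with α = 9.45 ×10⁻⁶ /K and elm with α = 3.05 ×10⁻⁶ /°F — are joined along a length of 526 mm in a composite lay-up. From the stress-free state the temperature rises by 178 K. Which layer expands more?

soda-lime glass

elm: α = 3.05×10⁻⁶/°F × 9/5 = 5.49×10⁻⁶/K.
α(soda-lime glass) = 9.45×10⁻⁶/K vs α(elm) = 5.49×10⁻⁶/K.
Higher α expands more for the same ΔT: soda-lime glass.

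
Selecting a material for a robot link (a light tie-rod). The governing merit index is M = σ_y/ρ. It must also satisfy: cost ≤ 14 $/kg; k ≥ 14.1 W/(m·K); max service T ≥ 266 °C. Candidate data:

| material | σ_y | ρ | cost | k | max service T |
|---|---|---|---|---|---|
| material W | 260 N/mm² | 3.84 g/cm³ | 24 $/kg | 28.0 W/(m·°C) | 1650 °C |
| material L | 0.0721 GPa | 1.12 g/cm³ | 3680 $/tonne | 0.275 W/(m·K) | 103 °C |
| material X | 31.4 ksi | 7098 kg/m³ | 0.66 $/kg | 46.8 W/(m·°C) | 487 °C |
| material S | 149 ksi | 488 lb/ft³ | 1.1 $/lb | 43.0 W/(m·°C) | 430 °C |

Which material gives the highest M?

material S

Screen on constraints: cost ≤ 14 $/kg; k ≥ 14.1 W/(m·K); max service T ≥ 266 °C. Survivors: material X, material S.
After converting to SI:
  material X: σ_y = 216.5 MPa, ρ = 7098 kg/m³
  material S: σ_y = 1027 MPa, ρ = 7817 kg/m³
  material S: M = 131 kN·m/kg
  material X: M = 30.5 kN·m/kg
Material S ranks first.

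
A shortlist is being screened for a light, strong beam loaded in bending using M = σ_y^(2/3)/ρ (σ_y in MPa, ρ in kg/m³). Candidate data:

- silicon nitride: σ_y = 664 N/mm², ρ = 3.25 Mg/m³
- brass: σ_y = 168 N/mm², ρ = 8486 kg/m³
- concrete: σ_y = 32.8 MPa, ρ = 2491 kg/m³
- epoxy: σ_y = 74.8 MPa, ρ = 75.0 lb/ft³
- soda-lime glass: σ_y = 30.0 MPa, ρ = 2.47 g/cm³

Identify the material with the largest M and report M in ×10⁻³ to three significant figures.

In SI units:
  silicon nitride: σ_y = 664.0 MPa, ρ = 3250 kg/m³
  brass: σ_y = 168.0 MPa, ρ = 8486 kg/m³
  concrete: σ_y = 32.80 MPa, ρ = 2491 kg/m³
  epoxy: σ_y = 74.80 MPa, ρ = 1201 kg/m³
  soda-lime glass: σ_y = 30.00 MPa, ρ = 2470 kg/m³
  silicon nitride: M = 23.4×10⁻³
  epoxy: M = 14.8×10⁻³
  concrete: M = 4.11×10⁻³
  soda-lime glass: M = 3.91×10⁻³
  brass: M = 3.59×10⁻³
Silicon nitride has the largest M.

silicon nitride, M = 23.4×10⁻³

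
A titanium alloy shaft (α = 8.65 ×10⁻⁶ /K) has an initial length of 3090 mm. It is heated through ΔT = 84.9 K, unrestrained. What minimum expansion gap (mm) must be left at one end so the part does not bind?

ΔL = α·L₀·ΔT = 8.65×10⁻⁶ × 3090 mm × 84.90 K = 2.27 mm.

2.27 mm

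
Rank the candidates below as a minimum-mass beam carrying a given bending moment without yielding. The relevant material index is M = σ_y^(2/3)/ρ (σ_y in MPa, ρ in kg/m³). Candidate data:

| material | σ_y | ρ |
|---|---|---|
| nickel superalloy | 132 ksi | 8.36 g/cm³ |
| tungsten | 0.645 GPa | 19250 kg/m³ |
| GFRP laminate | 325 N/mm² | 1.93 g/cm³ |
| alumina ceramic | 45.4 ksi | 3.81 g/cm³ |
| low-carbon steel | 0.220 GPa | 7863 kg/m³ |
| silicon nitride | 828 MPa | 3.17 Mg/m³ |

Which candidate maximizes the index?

In SI units:
  nickel superalloy: σ_y = 910.1 MPa, ρ = 8360 kg/m³
  tungsten: σ_y = 645.0 MPa, ρ = 19250 kg/m³
  GFRP laminate: σ_y = 325.0 MPa, ρ = 1930 kg/m³
  alumina ceramic: σ_y = 313.0 MPa, ρ = 3810 kg/m³
  low-carbon steel: σ_y = 220.0 MPa, ρ = 7863 kg/m³
  silicon nitride: σ_y = 828.0 MPa, ρ = 3170 kg/m³
  silicon nitride: M = 27.8×10⁻³
  GFRP laminate: M = 24.5×10⁻³
  alumina ceramic: M = 12.1×10⁻³
  nickel superalloy: M = 11.2×10⁻³
  low-carbon steel: M = 4.63×10⁻³
  tungsten: M = 3.88×10⁻³
Silicon nitride has the largest M.

silicon nitride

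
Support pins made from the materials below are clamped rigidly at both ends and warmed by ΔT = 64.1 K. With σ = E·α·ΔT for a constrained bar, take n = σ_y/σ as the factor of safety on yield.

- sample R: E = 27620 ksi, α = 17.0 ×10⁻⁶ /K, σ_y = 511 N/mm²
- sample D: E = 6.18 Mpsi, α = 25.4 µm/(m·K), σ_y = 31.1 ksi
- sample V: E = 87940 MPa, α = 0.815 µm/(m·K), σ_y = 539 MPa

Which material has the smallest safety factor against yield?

sample R

Per material, after unit conversion:
  sample R: E = 190.4, α = 17.0, σ_y = 511.0 → σ = 208 MPa, n = 2.46
  sample D: E = 42.61, α = 25.4, σ_y = 214.4 → σ = 69.4 MPa, n = 3.09
  sample V: E = 87.94, α = 0.815, σ_y = 539.0 → σ = 4.59 MPa, n = 117
The minimum is sample R at n = 2.46.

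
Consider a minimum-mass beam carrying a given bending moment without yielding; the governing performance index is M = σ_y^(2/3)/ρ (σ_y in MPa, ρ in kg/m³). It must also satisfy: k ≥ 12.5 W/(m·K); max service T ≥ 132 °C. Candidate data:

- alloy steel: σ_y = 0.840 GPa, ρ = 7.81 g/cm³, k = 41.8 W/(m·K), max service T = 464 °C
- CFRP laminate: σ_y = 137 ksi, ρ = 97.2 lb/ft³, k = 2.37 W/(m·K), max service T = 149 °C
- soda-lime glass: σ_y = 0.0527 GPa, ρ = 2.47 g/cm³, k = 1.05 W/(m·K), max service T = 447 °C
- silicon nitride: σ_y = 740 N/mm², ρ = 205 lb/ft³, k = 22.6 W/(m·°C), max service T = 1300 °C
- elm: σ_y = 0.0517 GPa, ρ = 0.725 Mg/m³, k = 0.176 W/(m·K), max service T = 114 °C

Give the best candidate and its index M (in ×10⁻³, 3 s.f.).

Screen on constraints: k ≥ 12.5 W/(m·K); max service T ≥ 132 °C. Survivors: alloy steel, silicon nitride.
Putting every candidate on a common basis:
  alloy steel: σ_y = 840.0 MPa, ρ = 7810 kg/m³
  silicon nitride: σ_y = 740.0 MPa, ρ = 3284 kg/m³
  silicon nitride: M = 24.9×10⁻³
  alloy steel: M = 11.4×10⁻³
Highest index: silicon nitride.

silicon nitride, M = 24.9×10⁻³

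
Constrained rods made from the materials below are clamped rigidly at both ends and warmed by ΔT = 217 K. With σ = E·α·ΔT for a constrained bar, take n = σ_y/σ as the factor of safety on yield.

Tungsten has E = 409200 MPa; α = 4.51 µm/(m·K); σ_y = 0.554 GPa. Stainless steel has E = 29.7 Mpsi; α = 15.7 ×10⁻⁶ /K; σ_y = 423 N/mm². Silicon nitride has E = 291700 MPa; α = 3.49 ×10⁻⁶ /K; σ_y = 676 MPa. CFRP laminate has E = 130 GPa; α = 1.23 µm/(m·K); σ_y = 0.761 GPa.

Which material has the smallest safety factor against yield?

stainless steel

Per material, after unit conversion:
  tungsten: E = 409.2, α = 4.51, σ_y = 554.0 → σ = 400 MPa, n = 1.38
  stainless steel: E = 204.8, α = 15.7, σ_y = 423.0 → σ = 698 MPa, n = 0.606
  silicon nitride: E = 291.7, α = 3.49, σ_y = 676.0 → σ = 221 MPa, n = 3.06
  CFRP laminate: E = 130.0, α = 1.23, σ_y = 761.0 → σ = 34.7 MPa, n = 21.9
Stainless steel has the lowest safety factor, n = 0.606.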